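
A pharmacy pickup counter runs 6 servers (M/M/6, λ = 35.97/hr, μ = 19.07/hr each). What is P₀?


a = λ/μ = 35.97/19.07 = 1.8862; ρ = a/c = 0.3144
Σ_{k=0}^{5} a^k/k! (terms k=0..5) = 1.00000 + 1.88621 + 1.77889 + 1.11845 + 0.52741 + 0.19896 = 6.50992
Tail: a^6/(6!(1−ρ)) = 45.03379/(720·0.6856) = 0.09123
P₀ = 1/(6.50992 + 0.09123) = 1/6.60115 = 0.151489

Final: 0.151489


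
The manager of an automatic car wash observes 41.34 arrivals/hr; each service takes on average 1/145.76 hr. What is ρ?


ρ = λ/μ = 41.34/145.76 = 0.2836

Final: 0.2836


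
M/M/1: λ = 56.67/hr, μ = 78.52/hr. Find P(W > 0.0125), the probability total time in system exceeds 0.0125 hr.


W ~ Exponential(μ−λ) for M/M/1.
μ − λ = 78.52 − 56.67 = 21.8500
P(W > t) = e^{−(μ−λ)t} = e^{−0.2731} = 0.760998

Final: 0.760998


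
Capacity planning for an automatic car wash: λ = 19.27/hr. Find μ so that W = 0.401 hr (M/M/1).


W = 1/(μ−λ) ⇒ μ − λ = 1/W = 1/0.401 = 2.4938
μ = λ + 1/W = 19.27 + 2.4938 = 21.7638 per hr

Final: 21.7638 /hr


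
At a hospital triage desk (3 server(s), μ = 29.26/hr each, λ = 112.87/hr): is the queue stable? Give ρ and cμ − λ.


Total capacity cμ = 3·29.26 = 87.78/hr
ρ = λ/(cμ) = 112.87/87.78 = 1.2858
Stable ⇔ ρ < 1: NO
Spare capacity = cμ − λ = 87.78 − 112.87 = -25.09/hr

Final: ρ = 1.2858; unstable; margin = -25.09/hr


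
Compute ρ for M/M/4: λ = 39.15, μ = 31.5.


ρ = λ/(cμ) = 39.15/(4·31.5) = 39.15/126.00 = 0.3107

Final: 0.3107


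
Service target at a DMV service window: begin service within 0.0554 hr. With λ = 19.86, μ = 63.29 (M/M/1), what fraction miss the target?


ρ = 19.86/63.29 = 0.3138
P(Wq > t) = ρ·e^{−(μ−λ)t} = 0.3138·e^{−2.4060}
= 0.3138·0.090173 = 0.028296

Final: 0.028296


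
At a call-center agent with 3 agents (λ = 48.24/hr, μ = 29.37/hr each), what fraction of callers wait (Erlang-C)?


a = λ/μ = 1.6425; ρ = a/3 = 0.5475
P₀ = 0.177827 (from M/M/c formula)
C(c,a) = [a^c/(c!(1−ρ))]·P₀ = [4.43108/(6·0.4525)]·0.177827
= 1.63207·0.177827 = 0.290225

Final: 0.290225


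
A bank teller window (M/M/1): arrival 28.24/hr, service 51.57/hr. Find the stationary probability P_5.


ρ = 28.24/51.57 = 0.5476
P_n = (1−ρ)·ρ^n = (1 − 0.5476)·0.5476^5 = 0.4524·0.049242 = 0.022277

Final: 0.022277


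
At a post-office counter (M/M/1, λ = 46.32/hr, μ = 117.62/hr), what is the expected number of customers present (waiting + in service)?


ρ = λ/μ = 46.32/117.62 = 0.3938
L = ρ/(1−ρ) = 0.3938/(1 − 0.3938) = 0.3938/0.6062 = 0.6496

Final: 0.6496


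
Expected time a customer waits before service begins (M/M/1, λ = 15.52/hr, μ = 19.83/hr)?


ρ = 15.52/19.83 = 0.7827
Wq = ρ/(μ−λ) = 0.7827/(19.83 − 15.52) = 0.7827/4.31 = 0.1816 hr

Final: 0.1816 hr


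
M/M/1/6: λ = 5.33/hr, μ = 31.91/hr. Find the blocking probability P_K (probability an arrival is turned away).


ρ = λ/μ = 5.33/31.91 = 0.1670
P_K = (1−ρ)ρ^K/(1−ρ^(K+1)) = (0.8330·0.00002172)/(1 − 0.000003627)
= 0.00001809/0.999996 = 0.00001809

Final: 0.00001809


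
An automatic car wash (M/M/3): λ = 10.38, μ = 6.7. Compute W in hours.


a = 1.5493; ρ = 0.5164; P₀ = 0.198770
Lq = P₀·a^c·ρ/(c!(1−ρ)²) = 0.27204
Wq = Lq/λ = 0.27204/10.38 = 0.02621 hr
W = Wq + 1/μ = 0.02621 + 0.14925 = 0.17546 hr

Final: 0.17546 hr


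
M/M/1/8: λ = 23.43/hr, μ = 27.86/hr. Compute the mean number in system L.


ρ = 23.43/27.86 = 0.8410
L = ρ[1 − (K+1)ρ^K + Kρ^(K+1)] / [(1−ρ)(1−ρ^(K+1))]
Numerator: 0.8410·(1 − 9·0.250224 + 8·0.210436) = 0.362864
Denominator: (0.1590)·(0.789564) = 0.125548
L = 0.362864/0.125548 = 2.8902

Final: 2.8902


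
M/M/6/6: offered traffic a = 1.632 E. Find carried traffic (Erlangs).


B(6,1.632) = 0.005139 (Erlang-B)
Carried load = a(1 − B) = 1.632·(1 − 0.005139) = 1.632·0.994861 = 1.6236 E

Final: 1.6236 Erlangs


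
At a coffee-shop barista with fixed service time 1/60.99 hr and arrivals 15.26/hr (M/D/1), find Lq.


ρ = 15.26/60.99 = 0.2502
M/D/1: Lq = ρ²/(2(1−ρ)) = 0.06260/(2·0.7498) = 0.04175

Final: 0.04175


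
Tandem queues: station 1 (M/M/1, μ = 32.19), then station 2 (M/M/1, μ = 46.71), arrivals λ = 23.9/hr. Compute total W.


Each node sees arrival rate λ = 23.9/hr (tandem ⇒ throughput preserved).
W₁ = 1/(μ₁−λ) = 1/(32.19−23.9) = 0.12063 hr
W₂ = 1/(μ₂−λ) = 1/(46.71−23.9) = 0.04384 hr
W_total = W₁ + W₂ = 0.12063 + 0.04384 = 0.16447 hr

Final: 0.16447 hr


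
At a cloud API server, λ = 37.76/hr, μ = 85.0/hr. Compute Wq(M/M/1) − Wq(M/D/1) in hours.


ρ = 37.76/85.0 = 0.4442
Wq(M/M/1) = ρ/(μ−λ) = 0.4442/47.24 = 0.009404 hr
Wq(M/D/1) = ρ/(2(μ−λ)) = 0.004702 hr
Savings = 0.009404 − 0.004702 = 0.004702 hr

Final: 0.004702 hr


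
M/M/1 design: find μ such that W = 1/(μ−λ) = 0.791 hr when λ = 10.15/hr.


W = 1/(μ−λ) ⇒ μ − λ = 1/W = 1/0.791 = 1.2642
μ = λ + 1/W = 10.15 + 1.2642 = 11.4142 per hr

Final: 11.4142 /hr


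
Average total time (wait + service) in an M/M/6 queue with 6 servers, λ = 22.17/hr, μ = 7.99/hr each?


a = 2.7747; ρ = 0.4625; P₀ = 0.061712
Lq = P₀·a^c·ρ/(c!(1−ρ)²) = 0.06260
Wq = Lq/λ = 0.06260/22.17 = 0.002824 hr
W = Wq + 1/μ = 0.002824 + 0.12516 = 0.12798 hr

Final: 0.12798 hr


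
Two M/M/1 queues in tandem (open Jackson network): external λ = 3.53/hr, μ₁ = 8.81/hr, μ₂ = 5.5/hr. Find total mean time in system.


Each node sees arrival rate λ = 3.53/hr (tandem ⇒ throughput preserved).
W₁ = 1/(μ₁−λ) = 1/(8.81−3.53) = 0.18939 hr
W₂ = 1/(μ₂−λ) = 1/(5.5−3.53) = 0.50761 hr
W_total = W₁ + W₂ = 0.18939 + 0.50761 = 0.69701 hr

Final: 0.69701 hr


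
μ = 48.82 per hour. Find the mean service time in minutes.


Mean service time = 1/μ = 1/48.82 hour = 0.02048 hour
In minutes: 0.02048 × 60 = 1.2290 min

Final: 1.2290 min


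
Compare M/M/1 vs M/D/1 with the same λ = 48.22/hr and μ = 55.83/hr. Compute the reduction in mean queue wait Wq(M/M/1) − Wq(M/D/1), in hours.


ρ = 48.22/55.83 = 0.8637
Wq(M/M/1) = ρ/(μ−λ) = 0.8637/7.61 = 0.11349 hr
Wq(M/D/1) = ρ/(2(μ−λ)) = 0.05675 hr
Savings = 0.11349 − 0.05675 = 0.05675 hr

Final: 0.05675 hr


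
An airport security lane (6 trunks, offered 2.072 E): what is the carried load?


B(6,2.072) = 0.013916 (Erlang-B)
Carried load = a(1 − B) = 2.072·(1 − 0.013916) = 2.072·0.986084 = 2.0432 E

Final: 2.0432 Erlangs


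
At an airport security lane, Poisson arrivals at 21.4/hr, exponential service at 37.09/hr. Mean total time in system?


W = 1/(μ−λ) = 1/(37.09 − 21.4) = 1/15.69 = 0.06373 hr

Final: 0.06373 hr


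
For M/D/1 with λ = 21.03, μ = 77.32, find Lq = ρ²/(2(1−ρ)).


ρ = 21.03/77.32 = 0.2720
M/D/1: Lq = ρ²/(2(1−ρ)) = 0.07398/(2·0.7280) = 0.05081

Final: 0.05081


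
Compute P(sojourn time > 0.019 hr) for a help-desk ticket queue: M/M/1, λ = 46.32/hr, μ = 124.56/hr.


W ~ Exponential(μ−λ) for M/M/1.
μ − λ = 124.56 − 46.32 = 78.2400
P(W > t) = e^{−(μ−λ)t} = e^{−1.4866} = 0.226149

Final: 0.226149


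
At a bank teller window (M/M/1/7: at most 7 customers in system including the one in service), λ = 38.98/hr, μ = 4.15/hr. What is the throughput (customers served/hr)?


ρ = 9.3928; P_K = (1−ρ)ρ^7/(1−ρ^8) = 0.893535
λ_eff = λ(1 − P_K) = 38.98·(1 − 0.893535) = 38.98·0.106465 = 4.1500 /hr

Final: 4.1500 /hr


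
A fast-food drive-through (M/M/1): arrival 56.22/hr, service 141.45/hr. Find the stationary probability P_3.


ρ = 56.22/141.45 = 0.3975
P_n = (1−ρ)·ρ^n = (1 − 0.3975)·0.3975^3 = 0.6025·0.062786 = 0.037831

Final: 0.037831


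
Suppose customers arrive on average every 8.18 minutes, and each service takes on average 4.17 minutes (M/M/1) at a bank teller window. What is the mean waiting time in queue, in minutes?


λ = 60/8.18 = 7.3350 /hr
μ = 60/4.17 = 14.3885 /hr
ρ = λ/μ = 7.3350/14.3885 = 0.5098
Wq = ρ/(μ−λ) = 0.5098/(14.3885−7.3350) = 0.07227 hr
In minutes: 0.07227·60 = 4.336 min

Final: 4.336 min


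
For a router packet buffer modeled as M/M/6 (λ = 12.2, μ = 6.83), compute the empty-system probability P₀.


a = λ/μ = 12.2/6.83 = 1.7862; ρ = a/c = 0.2977
Σ_{k=0}^{5} a^k/k! (terms k=0..5) = 1.00000 + 1.78624 + 1.59532 + 0.94987 + 0.42418 + 0.15154 = 5.90714
Tail: a^6/(6!(1−ρ)) = 32.48140/(720·0.7023) = 0.06424
P₀ = 1/(5.90714 + 0.06424) = 1/5.97138 = 0.167465

Final: 0.167465


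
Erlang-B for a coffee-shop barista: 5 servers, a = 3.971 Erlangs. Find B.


B(c,a) = (a^c/c!) / Σ_{k=0}^{c} a^k/k!
a^5/5! = 8.228453
Σ terms (k=0..5): 1.00000 + 3.97100 + 7.88442 + 10.43634 + 10.36068 + 8.22845 = 41.880899
B = 8.228453/41.880899 = 0.196473

Final: 0.196473


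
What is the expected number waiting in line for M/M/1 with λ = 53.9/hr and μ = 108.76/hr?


ρ = 53.9/108.76 = 0.4956
Lq = ρ²/(1−ρ) = 0.2456/0.5044 = 0.4869

Final: 0.4869


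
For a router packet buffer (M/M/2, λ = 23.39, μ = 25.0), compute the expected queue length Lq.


a = λ/μ = 0.9356; ρ = a/2 = 0.4678
P₀ = 0.362583
Lq = P₀·a^c·ρ / (c!·(1−ρ)²) = 0.362583·0.87535·0.4678/(2·0.28324)
= 0.26210

Final: 0.26210


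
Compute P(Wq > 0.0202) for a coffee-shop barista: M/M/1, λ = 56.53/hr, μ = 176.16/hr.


ρ = 56.53/176.16 = 0.3209
P(Wq > t) = ρ·e^{−(μ−λ)t} = 0.3209·e^{−2.4165}
= 0.3209·0.089231 = 0.028634

Final: 0.028634


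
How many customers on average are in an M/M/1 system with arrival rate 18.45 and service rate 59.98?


ρ = λ/μ = 18.45/59.98 = 0.3076
L = ρ/(1−ρ) = 0.3076/(1 − 0.3076) = 0.3076/0.6924 = 0.4443

Final: 0.4443


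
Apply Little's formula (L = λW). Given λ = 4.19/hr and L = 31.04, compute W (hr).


W = L/λ = 31.04/4.19 = 7.4081 hr

Final: 7.4081 hr


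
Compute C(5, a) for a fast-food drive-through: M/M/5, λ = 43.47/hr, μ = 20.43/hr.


a = λ/μ = 2.1278; ρ = a/5 = 0.4256
P₀ = 0.117874 (from M/M/c formula)
C(c,a) = [a^c/(c!(1−ρ))]·P₀ = [43.61204/(120·0.5744)]·0.117874
= 0.63266·0.117874 = 0.074575

Final: 0.074575


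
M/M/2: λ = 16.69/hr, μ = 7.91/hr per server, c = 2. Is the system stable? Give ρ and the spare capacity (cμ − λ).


Total capacity cμ = 2·7.91 = 15.82/hr
ρ = λ/(cμ) = 16.69/15.82 = 1.0550
Stable ⇔ ρ < 1: NO
Spare capacity = cμ − λ = 15.82 − 16.69 = -0.87/hr

Final: ρ = 1.0550; unstable; margin = -0.87/hr


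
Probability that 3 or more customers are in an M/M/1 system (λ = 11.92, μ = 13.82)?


ρ = 11.92/13.82 = 0.8625
P(N ≥ n) = ρ^n = 0.8625^3 = 0.641660

Final: 0.641660


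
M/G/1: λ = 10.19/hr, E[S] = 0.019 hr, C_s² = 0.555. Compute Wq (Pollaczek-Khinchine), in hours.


ρ = λ·E[S] = 10.19·0.019 = 0.1936
E[S²] = E[S]²(1+C_s²) = 0.019²·(1+0.555) = 0.0005614
Wq = λ·E[S²]/(2(1−ρ)) = 10.19·0.0005614/(2·0.8064) = 0.003547 hr

Final: 0.003547 hr


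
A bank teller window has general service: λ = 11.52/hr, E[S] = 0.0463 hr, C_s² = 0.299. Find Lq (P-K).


ρ = λ·E[S] = 11.52·0.0463 = 0.5334
Lq = ρ²(1+C_s²)/(2(1−ρ)) = 0.2845·(1+0.299)/(2·0.4666)
= 0.2845·1.2990/0.9332 = 0.39599

Final: 0.39599


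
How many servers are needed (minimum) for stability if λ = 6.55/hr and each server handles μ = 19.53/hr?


Stability requires cμ > λ ⇔ c > λ/μ.
λ/μ = 6.55/19.53 = 0.3354
Minimum integer c = ⌊0.3354⌋ + 1 = 1
Check: 1·19.53 = 19.53 > 6.55, while 0·19.53 = 0.00 ≤ 6.55

Final: 1 servers


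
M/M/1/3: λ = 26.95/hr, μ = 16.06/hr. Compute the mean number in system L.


ρ = 26.95/16.06 = 1.6781
L = ρ[1 − (K+1)ρ^K + Kρ^(K+1)] / [(1−ρ)(1−ρ^(K+1))]
Numerator: 1.6781·(1 − 4·4.725412 + 3·7.929630) = 9.879275
Denominator: (-0.6781)·(-6.929630) = 4.698859
L = 9.879275/4.698859 = 2.1025

Final: 2.1025


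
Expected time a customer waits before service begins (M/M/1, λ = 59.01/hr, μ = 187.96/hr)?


ρ = 59.01/187.96 = 0.3139
Wq = ρ/(μ−λ) = 0.3139/(187.96 − 59.01) = 0.3139/128.95 = 0.002435 hr

Final: 0.002435 hr


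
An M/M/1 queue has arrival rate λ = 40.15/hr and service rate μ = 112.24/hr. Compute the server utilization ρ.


ρ = λ/μ = 40.15/112.24 = 0.3577

Final: 0.3577


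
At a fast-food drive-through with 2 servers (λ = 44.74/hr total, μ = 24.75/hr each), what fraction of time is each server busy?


ρ = λ/(cμ) = 44.74/(2·24.75) = 44.74/49.50 = 0.9038

Final: 0.9038


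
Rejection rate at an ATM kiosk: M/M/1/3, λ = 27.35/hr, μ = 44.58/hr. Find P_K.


ρ = λ/μ = 27.35/44.58 = 0.6135
P_K = (1−ρ)ρ^K/(1−ρ^(K+1)) = (0.3865·0.230915)/(1 − 0.141667)
= 0.089248/0.858333 = 0.103978

Final: 0.103978


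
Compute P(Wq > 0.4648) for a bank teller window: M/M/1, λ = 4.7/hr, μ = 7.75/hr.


ρ = 4.7/7.75 = 0.6065
P(Wq > t) = ρ·e^{−(μ−λ)t} = 0.6065·e^{−1.4176}
= 0.6065·0.242285 = 0.146934

Final: 0.146934


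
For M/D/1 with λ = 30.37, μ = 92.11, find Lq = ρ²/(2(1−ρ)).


ρ = 30.37/92.11 = 0.3297
M/D/1: Lq = ρ²/(2(1−ρ)) = 0.1087/(2·0.6703) = 0.08109

Final: 0.08109


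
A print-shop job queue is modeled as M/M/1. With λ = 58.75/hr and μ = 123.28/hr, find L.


ρ = λ/μ = 58.75/123.28 = 0.4766
L = ρ/(1−ρ) = 0.4766/(1 − 0.4766) = 0.4766/0.5234 = 0.9104

Final: 0.9104


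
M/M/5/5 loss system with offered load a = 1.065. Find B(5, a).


B(c,a) = (a^c/c!) / Σ_{k=0}^{c} a^k/k!
a^5/5! = 0.011417
Σ terms (k=0..5): 1.00000 + 1.06500 + 0.56711 + 0.20132 + 0.05360 + 0.01142 = 2.898458
B = 0.011417/2.898458 = 0.003939

Final: 0.003939


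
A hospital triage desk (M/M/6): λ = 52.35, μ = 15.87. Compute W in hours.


a = 3.2987; ρ = 0.5498; P₀ = 0.035863
Lq = P₀·a^c·ρ/(c!(1−ρ)²) = 0.17405
Wq = Lq/λ = 0.17405/52.35 = 0.003325 hr
W = Wq + 1/μ = 0.003325 + 0.06301 = 0.06634 hr

Final: 0.06634 hr


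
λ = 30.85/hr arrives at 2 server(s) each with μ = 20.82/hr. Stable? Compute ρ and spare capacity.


Total capacity cμ = 2·20.82 = 41.64/hr
ρ = λ/(cμ) = 30.85/41.64 = 0.7409
Stable ⇔ ρ < 1: YES
Spare capacity = cμ − λ = 41.64 − 30.85 = 10.79/hr

Final: ρ = 0.7409; stable; margin = 10.79/hr


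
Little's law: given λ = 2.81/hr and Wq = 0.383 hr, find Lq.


Lq = λWq = 2.81·0.383 = 1.0762

Final: 1.0762


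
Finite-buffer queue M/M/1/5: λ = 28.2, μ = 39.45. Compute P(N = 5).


ρ = λ/μ = 28.2/39.45 = 0.7148
P_K = (1−ρ)ρ^K/(1−ρ^(K+1)) = (0.2852·0.186642)/(1 − 0.133417)
= 0.053225/0.866583 = 0.061419

Final: 0.061419


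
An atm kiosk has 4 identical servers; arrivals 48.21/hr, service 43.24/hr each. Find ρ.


ρ = λ/(cμ) = 48.21/(4·43.24) = 48.21/172.96 = 0.2787

Final: 0.2787


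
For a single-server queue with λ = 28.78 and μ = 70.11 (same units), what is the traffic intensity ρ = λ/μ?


ρ = λ/μ = 28.78/70.11 = 0.4105

Final: 0.4105


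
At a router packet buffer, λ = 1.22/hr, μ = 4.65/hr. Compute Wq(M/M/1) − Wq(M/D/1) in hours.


ρ = 1.22/4.65 = 0.2624
Wq(M/M/1) = ρ/(μ−λ) = 0.2624/3.43 = 0.07649 hr
Wq(M/D/1) = ρ/(2(μ−λ)) = 0.03825 hr
Savings = 0.07649 − 0.03825 = 0.03825 hr

Final: 0.03825 hr


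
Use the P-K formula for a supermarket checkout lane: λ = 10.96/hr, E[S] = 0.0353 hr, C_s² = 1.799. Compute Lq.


ρ = λ·E[S] = 10.96·0.0353 = 0.3869
Lq = ρ²(1+C_s²)/(2(1−ρ)) = 0.1497·(1+1.799)/(2·0.6131)
= 0.1497·2.7990/1.2262 = 0.34167

Final: 0.34167


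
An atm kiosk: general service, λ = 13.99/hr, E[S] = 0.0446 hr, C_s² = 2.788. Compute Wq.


ρ = λ·E[S] = 13.99·0.0446 = 0.6240
E[S²] = E[S]²(1+C_s²) = 0.0446²·(1+2.788) = 0.007535
Wq = λ·E[S²]/(2(1−ρ)) = 13.99·0.007535/(2·0.3760) = 0.14016 hr

Final: 0.14016 hr


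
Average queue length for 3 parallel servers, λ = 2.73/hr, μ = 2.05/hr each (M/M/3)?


a = λ/μ = 1.3317; ρ = a/3 = 0.4439
P₀ = 0.254696
Lq = P₀·a^c·ρ / (c!·(1−ρ)²) = 0.254696·2.36171·0.4439/(6·0.30924)
= 0.14391

Final: 0.14391


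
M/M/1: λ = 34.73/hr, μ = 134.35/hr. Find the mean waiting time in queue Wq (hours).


ρ = 34.73/134.35 = 0.2585
Wq = ρ/(μ−λ) = 0.2585/(134.35 − 34.73) = 0.2585/99.62 = 0.002595 hr

Final: 0.002595 hr


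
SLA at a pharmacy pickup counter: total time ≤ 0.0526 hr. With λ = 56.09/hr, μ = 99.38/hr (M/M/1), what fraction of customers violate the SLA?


W ~ Exponential(μ−λ) for M/M/1.
μ − λ = 99.38 − 56.09 = 43.2900
P(W > t) = e^{−(μ−λ)t} = e^{−2.2771} = 0.102586

Final: 0.102586


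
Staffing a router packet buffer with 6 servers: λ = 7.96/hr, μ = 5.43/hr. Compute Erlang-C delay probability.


a = λ/μ = 1.4659; ρ = a/6 = 0.2443
P₀ = 0.230813 (from M/M/c formula)
C(c,a) = [a^c/(c!(1−ρ))]·P₀ = [9.92383/(720·0.7557)]·0.230813
= 0.01824·0.230813 = 0.004210

Final: 0.004210


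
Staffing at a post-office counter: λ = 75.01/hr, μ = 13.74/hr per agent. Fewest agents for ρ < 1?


Stability requires cμ > λ ⇔ c > λ/μ.
λ/μ = 75.01/13.74 = 5.4592
Minimum integer c = ⌊5.4592⌋ + 1 = 6
Check: 6·13.74 = 82.44 > 75.01, while 5·13.74 = 68.70 ≤ 75.01

Final: 6 servers


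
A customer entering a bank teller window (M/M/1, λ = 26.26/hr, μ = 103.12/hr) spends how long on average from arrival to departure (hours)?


W = 1/(μ−λ) = 1/(103.12 − 26.26) = 1/76.86 = 0.01301 hr

Final: 0.01301 hr


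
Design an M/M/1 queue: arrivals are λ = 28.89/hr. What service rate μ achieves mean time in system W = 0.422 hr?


W = 1/(μ−λ) ⇒ μ − λ = 1/W = 1/0.422 = 2.3697
μ = λ + 1/W = 28.89 + 2.3697 = 31.2597 per hr

Final: 31.2597 /hr


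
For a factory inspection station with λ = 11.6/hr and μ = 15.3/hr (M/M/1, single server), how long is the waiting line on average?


ρ = 11.6/15.3 = 0.7582
Lq = ρ²/(1−ρ) = 0.5748/0.2418 = 2.3770

Final: 2.3770


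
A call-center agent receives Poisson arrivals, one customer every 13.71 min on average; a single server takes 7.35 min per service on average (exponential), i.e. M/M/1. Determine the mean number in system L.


λ = 60/13.71 = 4.3764 /hr
μ = 60/7.35 = 8.1633 /hr
ρ = λ/μ = 4.3764/8.1633 = 0.5361
L = ρ/(1−ρ) = 0.5361/0.4639 = 1.1557

Final: 1.1557


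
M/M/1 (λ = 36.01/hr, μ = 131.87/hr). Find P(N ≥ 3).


ρ = 36.01/131.87 = 0.2731
P(N ≥ n) = ρ^n = 0.2731^3 = 0.020363

Final: 0.020363


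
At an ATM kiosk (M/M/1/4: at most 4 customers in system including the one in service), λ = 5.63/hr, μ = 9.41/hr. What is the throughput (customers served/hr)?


ρ = 0.5983; P_K = (1−ρ)ρ^4/(1−ρ^5) = 0.055747
λ_eff = λ(1 − P_K) = 5.63·(1 − 0.055747) = 5.63·0.944253 = 5.3161 /hr

Final: 5.3161 /hr


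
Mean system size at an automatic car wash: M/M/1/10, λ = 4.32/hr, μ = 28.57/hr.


ρ = 4.32/28.57 = 0.1512
L = ρ[1 − (K+1)ρ^K + Kρ^(K+1)] / [(1−ρ)(1−ρ^(K+1))]
Numerator: 0.1512·(1 − 11·0.000000006248 + 10·9.447e-10) = 0.151208
Denominator: (0.8488)·(1.000000) = 0.848792
L = 0.151208/0.848792 = 0.1781

Final: 0.1781


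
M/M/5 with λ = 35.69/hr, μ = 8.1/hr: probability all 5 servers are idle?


a = λ/μ = 35.69/8.1 = 4.4062; ρ = a/c = 0.8812
Σ_{k=0}^{4} a^k/k! (terms k=0..4) = 1.00000 + 4.40617 + 9.70718 + 14.25717 + 15.70489 = 45.07541
Tail: a^5/(5!(1−ρ)) = 1660.76294/(120·0.1188) = 116.52962
P₀ = 1/(45.07541 + 116.52962) = 1/161.60504 = 0.006188

Final: 0.006188


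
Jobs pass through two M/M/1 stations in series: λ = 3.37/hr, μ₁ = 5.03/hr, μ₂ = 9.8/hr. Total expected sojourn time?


Each node sees arrival rate λ = 3.37/hr (tandem ⇒ throughput preserved).
W₁ = 1/(μ₁−λ) = 1/(5.03−3.37) = 0.60241 hr
W₂ = 1/(μ₂−λ) = 1/(9.8−3.37) = 0.15552 hr
W_total = W₁ + W₂ = 0.60241 + 0.15552 = 0.75793 hr

Final: 0.75793 hr


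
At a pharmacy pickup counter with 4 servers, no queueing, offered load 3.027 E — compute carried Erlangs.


B(4,3.027) = 0.209106 (Erlang-B)
Carried load = a(1 − B) = 3.027·(1 − 0.209106) = 3.027·0.790894 = 2.3940 E

Final: 2.3940 Erlangs


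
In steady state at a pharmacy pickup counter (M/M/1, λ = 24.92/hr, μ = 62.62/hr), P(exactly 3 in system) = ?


ρ = 24.92/62.62 = 0.3980
P_n = (1−ρ)·ρ^n = (1 − 0.3980)·0.3980^3 = 0.6020·0.063024 = 0.037943

Final: 0.037943


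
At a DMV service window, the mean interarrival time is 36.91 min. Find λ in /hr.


λ = 1/(interarrival time) in consistent units.
1 hour = 60 min, so λ = 60/36.91 = 1.6256 per hour

Final: 1.6256 /hr


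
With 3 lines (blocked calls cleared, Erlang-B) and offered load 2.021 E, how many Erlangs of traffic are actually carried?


B(3,2.021) = 0.213663 (Erlang-B)
Carried load = a(1 − B) = 2.021·(1 − 0.213663) = 2.021·0.786337 = 1.5892 E

Final: 1.5892 Erlangs


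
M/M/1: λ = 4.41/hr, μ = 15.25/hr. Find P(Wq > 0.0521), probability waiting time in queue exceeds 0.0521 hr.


ρ = 4.41/15.25 = 0.2892
P(Wq > t) = ρ·e^{−(μ−λ)t} = 0.2892·e^{−0.5648}
= 0.2892·0.568494 = 0.164397

Final: 0.164397


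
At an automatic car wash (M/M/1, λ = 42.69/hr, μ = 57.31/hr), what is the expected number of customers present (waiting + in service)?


ρ = λ/μ = 42.69/57.31 = 0.7449
L = ρ/(1−ρ) = 0.7449/(1 − 0.7449) = 0.7449/0.2551 = 2.9200

Final: 2.9200


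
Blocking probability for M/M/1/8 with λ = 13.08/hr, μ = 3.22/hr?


ρ = λ/μ = 13.08/3.22 = 4.0621
P_K = (1−ρ)ρ^K/(1−ρ^(K+1)) = (-3.0621·74133.580872)/(1 − 301138.893727)
= -227005.312856/-301137.893727 = 0.753825

Final: 0.753825


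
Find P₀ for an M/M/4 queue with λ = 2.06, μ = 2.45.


a = λ/μ = 2.06/2.45 = 0.8408; ρ = a/c = 0.2102
Σ_{k=0}^{3} a^k/k! (terms k=0..3) = 1.00000 + 0.84082 + 0.35349 + 0.09907 = 2.29337
Tail: a^4/(4!(1−ρ)) = 0.49981/(24·0.7898) = 0.02637
P₀ = 1/(2.29337 + 0.02637) = 1/2.31974 = 0.431082

Final: 0.431082


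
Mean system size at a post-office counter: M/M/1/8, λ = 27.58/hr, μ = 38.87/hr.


ρ = 27.58/38.87 = 0.7095
L = ρ[1 − (K+1)ρ^K + Kρ^(K+1)] / [(1−ρ)(1−ρ^(K+1))]
Numerator: 0.7095·(1 − 9·0.064245 + 8·0.045585) = 0.558038
Denominator: (0.2905)·(0.954415) = 0.277215
L = 0.558038/0.277215 = 2.0130

Final: 2.0130


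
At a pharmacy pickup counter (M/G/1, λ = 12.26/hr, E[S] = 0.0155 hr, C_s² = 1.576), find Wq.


ρ = λ·E[S] = 12.26·0.0155 = 0.1900
E[S²] = E[S]²(1+C_s²) = 0.0155²·(1+1.576) = 0.0006189
Wq = λ·E[S²]/(2(1−ρ)) = 12.26·0.0006189/(2·0.8100) = 0.004684 hr

Final: 0.004684 hr


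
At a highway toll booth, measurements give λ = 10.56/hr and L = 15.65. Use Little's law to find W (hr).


W = L/λ = 15.65/10.56 = 1.4820 hr

Final: 1.4820 hr


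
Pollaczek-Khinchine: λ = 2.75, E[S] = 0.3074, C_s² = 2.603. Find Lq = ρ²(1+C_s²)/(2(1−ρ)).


ρ = λ·E[S] = 2.75·0.3074 = 0.8454
Lq = ρ²(1+C_s²)/(2(1−ρ)) = 0.7146·(1+2.603)/(2·0.1546)
= 0.7146·3.6030/0.3093 = 8.32449

Final: 8.32449


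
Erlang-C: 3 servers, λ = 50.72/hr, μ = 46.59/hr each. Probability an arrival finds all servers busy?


a = λ/μ = 1.0886; ρ = a/3 = 0.3629
P₀ = 0.331265 (from M/M/c formula)
C(c,a) = [a^c/(c!(1−ρ))]·P₀ = [1.29021/(6·0.6371)]·0.331265
= 0.33751·0.331265 = 0.111806

Final: 0.111806


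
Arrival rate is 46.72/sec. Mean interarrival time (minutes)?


Mean interarrival time = 1/λ = 1/46.72 second = 0.02140 second
In minutes: 0.02140 × 0.0166667 = 0.0003567 min

Final: 0.0003567 min


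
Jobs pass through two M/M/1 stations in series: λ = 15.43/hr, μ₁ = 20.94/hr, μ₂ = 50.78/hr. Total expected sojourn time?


Each node sees arrival rate λ = 15.43/hr (tandem ⇒ throughput preserved).
W₁ = 1/(μ₁−λ) = 1/(20.94−15.43) = 0.18149 hr
W₂ = 1/(μ₂−λ) = 1/(50.78−15.43) = 0.02829 hr
W_total = W₁ + W₂ = 0.18149 + 0.02829 = 0.20978 hr

Final: 0.20978 hr


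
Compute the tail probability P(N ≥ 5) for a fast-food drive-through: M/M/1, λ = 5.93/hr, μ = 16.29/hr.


ρ = 5.93/16.29 = 0.3640
P(N ≥ n) = ρ^n = 0.3640^5 = 0.006392

Final: 0.006392


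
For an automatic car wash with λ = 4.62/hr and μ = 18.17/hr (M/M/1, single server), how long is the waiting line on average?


ρ = 4.62/18.17 = 0.2543
Lq = ρ²/(1−ρ) = 0.06465/0.7457 = 0.08669

Final: 0.08669


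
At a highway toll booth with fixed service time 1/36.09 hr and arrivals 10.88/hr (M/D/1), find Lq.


ρ = 10.88/36.09 = 0.3015
M/D/1: Lq = ρ²/(2(1−ρ)) = 0.09088/(2·0.6985) = 0.06505

Final: 0.06505


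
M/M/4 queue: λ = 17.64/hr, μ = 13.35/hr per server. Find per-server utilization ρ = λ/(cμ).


ρ = λ/(cμ) = 17.64/(4·13.35) = 17.64/53.40 = 0.3303

Final: 0.3303


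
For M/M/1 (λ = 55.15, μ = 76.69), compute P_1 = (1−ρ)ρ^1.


ρ = 55.15/76.69 = 0.7191
P_n = (1−ρ)·ρ^n = (1 − 0.7191)·0.7191^1 = 0.2809·0.719129 = 0.201982

Final: 0.201982


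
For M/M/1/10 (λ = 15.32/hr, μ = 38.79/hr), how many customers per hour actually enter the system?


ρ = 0.3949; P_K = (1−ρ)ρ^10/(1−ρ^11) = 0.00005587
λ_eff = λ(1 − P_K) = 15.32·(1 − 0.00005587) = 15.32·0.999944 = 15.3191 /hr

Final: 15.3191 /hr


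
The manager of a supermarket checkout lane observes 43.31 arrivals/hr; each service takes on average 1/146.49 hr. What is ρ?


ρ = λ/μ = 43.31/146.49 = 0.2957

Final: 0.2957


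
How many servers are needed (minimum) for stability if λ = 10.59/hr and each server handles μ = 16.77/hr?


Stability requires cμ > λ ⇔ c > λ/μ.
λ/μ = 10.59/16.77 = 0.6315
Minimum integer c = ⌊0.6315⌋ + 1 = 1
Check: 1·16.77 = 16.77 > 10.59, while 0·16.77 = 0.00 ≤ 10.59

Final: 1 servers


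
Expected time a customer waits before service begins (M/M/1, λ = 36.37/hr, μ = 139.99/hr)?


ρ = 36.37/139.99 = 0.2598
Wq = ρ/(μ−λ) = 0.2598/(139.99 − 36.37) = 0.2598/103.62 = 0.002507 hr

Final: 0.002507 hr


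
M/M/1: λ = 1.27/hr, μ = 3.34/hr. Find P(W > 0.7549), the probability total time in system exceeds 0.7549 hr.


W ~ Exponential(μ−λ) for M/M/1.
μ − λ = 3.34 − 1.27 = 2.0700
P(W > t) = e^{−(μ−λ)t} = e^{−1.5626} = 0.209581

Final: 0.209581


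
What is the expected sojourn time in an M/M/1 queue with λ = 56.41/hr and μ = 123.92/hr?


W = 1/(μ−λ) = 1/(123.92 − 56.41) = 1/67.51 = 0.01481 hr

Final: 0.01481 hr


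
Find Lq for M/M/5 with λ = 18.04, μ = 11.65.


a = λ/μ = 1.5485; ρ = a/5 = 0.3097
P₀ = 0.212165
Lq = P₀·a^c·ρ / (c!·(1−ρ)²) = 0.212165·8.90334·0.3097/(120·0.47651)
= 0.01023

Final: 0.01023


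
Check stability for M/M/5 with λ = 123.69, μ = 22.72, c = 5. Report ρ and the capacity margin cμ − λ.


Total capacity cμ = 5·22.72 = 113.60/hr
ρ = λ/(cμ) = 123.69/113.60 = 1.0888
Stable ⇔ ρ < 1: NO
Spare capacity = cμ − λ = 113.60 − 123.69 = -10.09/hr

Final: ρ = 1.0888; unstable; margin = -10.09/hr


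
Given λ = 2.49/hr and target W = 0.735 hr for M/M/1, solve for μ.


W = 1/(μ−λ) ⇒ μ − λ = 1/W = 1/0.735 = 1.3605
μ = λ + 1/W = 2.49 + 1.3605 = 3.8505 per hr

Final: 3.8505 /hr


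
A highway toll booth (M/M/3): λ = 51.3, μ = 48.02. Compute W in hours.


a = 1.0683; ρ = 0.3561; P₀ = 0.338464
Lq = P₀·a^c·ρ/(c!(1−ρ)²) = 0.05907
Wq = Lq/λ = 0.05907/51.3 = 0.001152 hr
W = Wq + 1/μ = 0.001152 + 0.02082 = 0.02198 hr

Final: 0.02198 hr


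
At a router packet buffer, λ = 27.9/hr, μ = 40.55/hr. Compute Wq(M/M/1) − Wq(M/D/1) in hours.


ρ = 27.9/40.55 = 0.6880
Wq(M/M/1) = ρ/(μ−λ) = 0.6880/12.65 = 0.05439 hr
Wq(M/D/1) = ρ/(2(μ−λ)) = 0.02720 hr
Savings = 0.05439 − 0.02720 = 0.02720 hr

Final: 0.02720 hr


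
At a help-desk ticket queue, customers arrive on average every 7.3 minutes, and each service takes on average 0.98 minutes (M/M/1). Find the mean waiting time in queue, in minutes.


λ = 60/7.3 = 8.2192 /hr
μ = 60/0.98 = 61.2245 /hr
ρ = λ/μ = 8.2192/61.2245 = 0.1342
Wq = ρ/(μ−λ) = 0.1342/(61.2245−8.2192) = 0.002533 hr
In minutes: 0.002533·60 = 0.1520 min

Final: 0.1520 min


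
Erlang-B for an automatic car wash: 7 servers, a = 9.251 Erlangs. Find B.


B(c,a) = (a^c/c!) / Σ_{k=0}^{c} a^k/k!
a^7/7! = 1150.509556
Σ terms (k=0..7): 1.00000 + 9.25100 + 42.79050 + 131.95164 + 305.17116 + 564.62767 + 870.56177 + 1150.50956 = 3075.863290
B = 1150.509556/3075.863290 = 0.374044

Final: 0.374044


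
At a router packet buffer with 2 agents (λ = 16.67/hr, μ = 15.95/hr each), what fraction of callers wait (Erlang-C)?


a = λ/μ = 1.0451; ρ = a/2 = 0.5226
P₀ = 0.313568 (from M/M/c formula)
C(c,a) = [a^c/(c!(1−ρ))]·P₀ = [1.09232/(2·0.4774)]·0.313568
= 1.14396·0.313568 = 0.358709

Final: 0.358709


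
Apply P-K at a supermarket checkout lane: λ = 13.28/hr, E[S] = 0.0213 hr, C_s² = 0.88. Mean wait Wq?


ρ = λ·E[S] = 13.28·0.0213 = 0.2829
E[S²] = E[S]²(1+C_s²) = 0.0213²·(1+0.88) = 0.0008529
Wq = λ·E[S²]/(2(1−ρ)) = 13.28·0.0008529/(2·0.7171) = 0.007897 hr

Final: 0.007897 hr


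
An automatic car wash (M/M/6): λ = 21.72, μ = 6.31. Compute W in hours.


a = 3.4422; ρ = 0.5737; P₀ = 0.030808
Lq = P₀·a^c·ρ/(c!(1−ρ)²) = 0.22467
Wq = Lq/λ = 0.22467/21.72 = 0.01034 hr
W = Wq + 1/μ = 0.01034 + 0.15848 = 0.16882 hr

Final: 0.16882 hr


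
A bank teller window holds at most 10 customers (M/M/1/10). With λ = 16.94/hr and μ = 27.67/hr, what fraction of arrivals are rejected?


ρ = λ/μ = 16.94/27.67 = 0.6122
P_K = (1−ρ)ρ^K/(1−ρ^(K+1)) = (0.3878·0.007397)/(1 − 0.004528)
= 0.002868/0.995472 = 0.002881

Final: 0.002881


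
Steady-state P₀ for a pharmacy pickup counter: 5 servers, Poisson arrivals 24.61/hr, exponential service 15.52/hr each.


a = λ/μ = 24.61/15.52 = 1.5857; ρ = a/c = 0.3171
Σ_{k=0}^{4} a^k/k! (terms k=0..4) = 1.00000 + 1.58570 + 1.25722 + 0.66452 + 0.26343 = 4.77086
Tail: a^5/(5!(1−ρ)) = 10.02535/(120·0.6829) = 0.12234
P₀ = 1/(4.77086 + 0.12234) = 1/4.89321 = 0.204365

Final: 0.204365


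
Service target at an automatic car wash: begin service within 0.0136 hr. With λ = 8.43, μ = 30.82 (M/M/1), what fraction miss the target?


ρ = 8.43/30.82 = 0.2735
P(Wq > t) = ρ·e^{−(μ−λ)t} = 0.2735·e^{−0.3045}
= 0.2735·0.737489 = 0.201721

Final: 0.201721


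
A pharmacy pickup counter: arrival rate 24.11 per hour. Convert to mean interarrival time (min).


Mean interarrival time = 1/λ = 1/24.11 hour = 0.04148 hour
In minutes: 0.04148 × 60 = 2.4886 min

Final: 2.4886 min


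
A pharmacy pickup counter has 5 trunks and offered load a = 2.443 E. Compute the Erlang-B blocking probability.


B(c,a) = (a^c/c!) / Σ_{k=0}^{c} a^k/k!
a^5/5! = 0.725164
Σ terms (k=0..5): 1.00000 + 2.44300 + 2.98412 + 2.43007 + 1.48417 + 0.72516 = 11.066527
B = 0.725164/11.066527 = 0.065528

Final: 0.065528


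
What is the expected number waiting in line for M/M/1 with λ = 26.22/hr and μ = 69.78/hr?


ρ = 26.22/69.78 = 0.3758
Lq = ρ²/(1−ρ) = 0.1412/0.6242 = 0.2262

Final: 0.2262


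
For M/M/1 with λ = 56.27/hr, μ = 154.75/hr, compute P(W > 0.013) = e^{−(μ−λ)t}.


W ~ Exponential(μ−λ) for M/M/1.
μ − λ = 154.75 − 56.27 = 98.4800
P(W > t) = e^{−(μ−λ)t} = e^{−1.2802} = 0.277971

Final: 0.277971


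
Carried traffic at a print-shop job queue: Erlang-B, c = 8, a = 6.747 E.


B(8,6.747) = 0.164267 (Erlang-B)
Carried load = a(1 − B) = 6.747·(1 − 0.164267) = 6.747·0.835733 = 5.6387 E

Final: 5.6387 Erlangs


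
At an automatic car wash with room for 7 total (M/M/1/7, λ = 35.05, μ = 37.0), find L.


ρ = 35.05/37.0 = 0.9473
L = ρ[1 − (K+1)ρ^K + Kρ^(K+1)] / [(1−ρ)(1−ρ^(K+1))]
Numerator: 0.9473·(1 − 8·0.684548 + 7·0.648471) = 0.059593
Denominator: (0.05270)·(0.351529) = 0.018527
L = 0.059593/0.018527 = 3.2167

Final: 3.2167


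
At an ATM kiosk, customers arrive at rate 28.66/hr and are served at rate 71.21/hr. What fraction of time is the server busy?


ρ = λ/μ = 28.66/71.21 = 0.4025

Final: 0.4025


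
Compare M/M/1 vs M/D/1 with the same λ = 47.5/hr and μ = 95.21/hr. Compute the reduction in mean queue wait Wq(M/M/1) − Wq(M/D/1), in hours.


ρ = 47.5/95.21 = 0.4989
Wq(M/M/1) = ρ/(μ−λ) = 0.4989/47.71 = 0.01046 hr
Wq(M/D/1) = ρ/(2(μ−λ)) = 0.005228 hr
Savings = 0.01046 − 0.005228 = 0.005228 hr

Final: 0.005228 hr


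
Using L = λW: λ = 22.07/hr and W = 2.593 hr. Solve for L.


L = λW = 22.07·2.593 = 57.2275

Final: 57.2275


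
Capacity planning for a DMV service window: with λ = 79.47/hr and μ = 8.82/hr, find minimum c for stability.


Stability requires cμ > λ ⇔ c > λ/μ.
λ/μ = 79.47/8.82 = 9.0102
Minimum integer c = ⌊9.0102⌋ + 1 = 10
Check: 10·8.82 = 88.20 > 79.47, while 9·8.82 = 79.38 ≤ 79.47

Final: 10 servers


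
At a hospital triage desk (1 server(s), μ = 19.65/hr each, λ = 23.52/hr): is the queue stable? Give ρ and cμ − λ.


Total capacity cμ = 1·19.65 = 19.65/hr
ρ = λ/(cμ) = 23.52/19.65 = 1.1969
Stable ⇔ ρ < 1: NO
Spare capacity = cμ − λ = 19.65 − 23.52 = -3.87/hr

Final: ρ = 1.1969; unstable; margin = -3.87/hr


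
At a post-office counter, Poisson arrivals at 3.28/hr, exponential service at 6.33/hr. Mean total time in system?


W = 1/(μ−λ) = 1/(6.33 − 3.28) = 1/3.05 = 0.3279 hr

Final: 0.3279 hr


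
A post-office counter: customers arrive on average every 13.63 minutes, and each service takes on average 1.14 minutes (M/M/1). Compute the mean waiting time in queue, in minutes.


λ = 60/13.63 = 4.4021 /hr
μ = 60/1.14 = 52.6316 /hr
ρ = λ/μ = 4.4021/52.6316 = 0.08364
Wq = ρ/(μ−λ) = 0.08364/(52.6316−4.4021) = 0.001734 hr
In minutes: 0.001734·60 = 0.1041 min

Final: 0.1041 min


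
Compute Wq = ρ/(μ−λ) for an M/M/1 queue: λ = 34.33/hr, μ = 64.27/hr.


ρ = 34.33/64.27 = 0.5342
Wq = ρ/(μ−λ) = 0.5342/(64.27 − 34.33) = 0.5342/29.94 = 0.01784 hr

Final: 0.01784 hr


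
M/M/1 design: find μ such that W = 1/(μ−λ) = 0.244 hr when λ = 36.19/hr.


W = 1/(μ−λ) ⇒ μ − λ = 1/W = 1/0.244 = 4.0984
μ = λ + 1/W = 36.19 + 4.0984 = 40.2884 per hr

Final: 40.2884 /hr


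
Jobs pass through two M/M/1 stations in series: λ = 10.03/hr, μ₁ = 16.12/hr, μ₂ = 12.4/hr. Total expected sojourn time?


Each node sees arrival rate λ = 10.03/hr (tandem ⇒ throughput preserved).
W₁ = 1/(μ₁−λ) = 1/(16.12−10.03) = 0.16420 hr
W₂ = 1/(μ₂−λ) = 1/(12.4−10.03) = 0.42194 hr
W_total = W₁ + W₂ = 0.16420 + 0.42194 = 0.58614 hr

Final: 0.58614 hr


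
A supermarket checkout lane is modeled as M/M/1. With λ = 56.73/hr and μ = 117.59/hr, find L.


ρ = λ/μ = 56.73/117.59 = 0.4824
L = ρ/(1−ρ) = 0.4824/(1 − 0.4824) = 0.4824/0.5176 = 0.9321

Final: 0.9321


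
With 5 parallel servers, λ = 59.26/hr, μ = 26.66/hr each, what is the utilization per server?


ρ = λ/(cμ) = 59.26/(5·26.66) = 59.26/133.30 = 0.4446

Final: 0.4446


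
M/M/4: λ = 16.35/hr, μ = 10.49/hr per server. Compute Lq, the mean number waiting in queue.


a = λ/μ = 1.5586; ρ = a/4 = 0.3897
P₀ = 0.208020
Lq = P₀·a^c·ρ / (c!·(1−ρ)²) = 0.208020·5.90159·0.3897/(24·0.37252)
= 0.05351

Final: 0.05351


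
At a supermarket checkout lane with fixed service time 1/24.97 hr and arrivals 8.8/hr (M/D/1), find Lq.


ρ = 8.8/24.97 = 0.3524
M/D/1: Lq = ρ²/(2(1−ρ)) = 0.1242/(2·0.6476) = 0.09590

Final: 0.09590


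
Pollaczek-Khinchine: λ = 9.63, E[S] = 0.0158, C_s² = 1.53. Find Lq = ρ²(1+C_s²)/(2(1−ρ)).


ρ = λ·E[S] = 9.63·0.0158 = 0.1522
Lq = ρ²(1+C_s²)/(2(1−ρ)) = 0.02315·(1+1.53)/(2·0.8478)
= 0.02315·2.5300/1.6957 = 0.03454

Final: 0.03454


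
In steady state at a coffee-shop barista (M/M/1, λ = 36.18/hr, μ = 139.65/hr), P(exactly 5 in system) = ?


ρ = 36.18/139.65 = 0.2591
P_n = (1−ρ)·ρ^n = (1 − 0.2591)·0.2591^5 = 0.7409·0.001167 = 0.0008648

Final: 0.0008648


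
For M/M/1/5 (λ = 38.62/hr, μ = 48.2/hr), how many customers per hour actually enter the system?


ρ = 0.8012; P_K = (1−ρ)ρ^5/(1−ρ^6) = 0.089253
λ_eff = λ(1 − P_K) = 38.62·(1 − 0.089253) = 38.62·0.910747 = 35.1731 /hr

Final: 35.1731 /hr


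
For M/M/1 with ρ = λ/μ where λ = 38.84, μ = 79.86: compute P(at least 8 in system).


ρ = 38.84/79.86 = 0.4864
P(N ≥ n) = ρ^n = 0.4864^8 = 0.003130

Final: 0.003130


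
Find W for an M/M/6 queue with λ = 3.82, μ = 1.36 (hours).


a = 2.8088; ρ = 0.4681; P₀ = 0.059596
Lq = P₀·a^c·ρ/(c!(1−ρ)²) = 0.06727
Wq = Lq/λ = 0.06727/3.82 = 0.01761 hr
W = Wq + 1/μ = 0.01761 + 0.73529 = 0.75290 hr

Final: 0.75290 hr


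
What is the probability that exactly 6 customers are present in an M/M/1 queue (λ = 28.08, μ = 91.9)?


ρ = 28.08/91.9 = 0.3055
P_n = (1−ρ)·ρ^n = (1 − 0.3055)·0.3055^6 = 0.6945·0.0008137 = 0.0005651

Final: 0.0005651


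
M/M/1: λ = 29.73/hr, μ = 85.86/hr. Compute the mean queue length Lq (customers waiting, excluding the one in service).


ρ = 29.73/85.86 = 0.3463
Lq = ρ²/(1−ρ) = 0.1199/0.6537 = 0.1834

Final: 0.1834


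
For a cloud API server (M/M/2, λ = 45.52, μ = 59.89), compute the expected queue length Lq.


a = λ/μ = 0.7601; ρ = a/2 = 0.3800
P₀ = 0.449244
Lq = P₀·a^c·ρ / (c!·(1−ρ)²) = 0.449244·0.57769·0.3800/(2·0.38436)
= 0.12830

Final: 0.12830


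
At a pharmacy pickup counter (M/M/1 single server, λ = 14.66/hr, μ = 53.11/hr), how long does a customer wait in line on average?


ρ = 14.66/53.11 = 0.2760
Wq = ρ/(μ−λ) = 0.2760/(53.11 − 14.66) = 0.2760/38.45 = 0.007179 hr

Final: 0.007179 hr


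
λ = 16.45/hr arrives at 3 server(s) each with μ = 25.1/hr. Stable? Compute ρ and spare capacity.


Total capacity cμ = 3·25.1 = 75.30/hr
ρ = λ/(cμ) = 16.45/75.30 = 0.2185
Stable ⇔ ρ < 1: YES
Spare capacity = cμ − λ = 75.30 − 16.45 = 58.85/hr

Final: ρ = 0.2185; stable; margin = 58.85/hr


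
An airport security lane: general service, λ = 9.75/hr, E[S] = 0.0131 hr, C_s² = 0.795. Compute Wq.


ρ = λ·E[S] = 9.75·0.0131 = 0.1277
E[S²] = E[S]²(1+C_s²) = 0.0131²·(1+0.795) = 0.0003080
Wq = λ·E[S²]/(2(1−ρ)) = 9.75·0.0003080/(2·0.8723) = 0.001722 hr

Final: 0.001722 hr


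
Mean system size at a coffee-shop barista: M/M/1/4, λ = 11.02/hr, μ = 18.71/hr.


ρ = 11.02/18.71 = 0.5890
L = ρ[1 − (K+1)ρ^K + Kρ^(K+1)] / [(1−ρ)(1−ρ^(K+1))]
Numerator: 0.5890·(1 − 5·0.120346 + 4·0.070883) = 0.401574
Denominator: (0.4110)·(0.929117) = 0.381877
L = 0.401574/0.381877 = 1.0516

Final: 1.0516


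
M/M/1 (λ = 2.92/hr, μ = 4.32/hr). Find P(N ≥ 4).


ρ = 2.92/4.32 = 0.6759
P(N ≥ n) = ρ^n = 0.6759^4 = 0.208736

Final: 0.208736


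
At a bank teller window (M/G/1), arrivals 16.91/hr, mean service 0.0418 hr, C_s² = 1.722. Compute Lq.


ρ = λ·E[S] = 16.91·0.0418 = 0.7068
Lq = ρ²(1+C_s²)/(2(1−ρ)) = 0.4996·(1+1.722)/(2·0.2932)
= 0.4996·2.7220/0.5863 = 2.31948

Final: 2.31948


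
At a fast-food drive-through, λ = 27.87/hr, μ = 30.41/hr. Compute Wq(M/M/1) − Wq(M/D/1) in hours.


ρ = 27.87/30.41 = 0.9165
Wq(M/M/1) = ρ/(μ−λ) = 0.9165/2.54 = 0.36082 hr
Wq(M/D/1) = ρ/(2(μ−λ)) = 0.18041 hr
Savings = 0.36082 − 0.18041 = 0.18041 hr

Final: 0.18041 hr


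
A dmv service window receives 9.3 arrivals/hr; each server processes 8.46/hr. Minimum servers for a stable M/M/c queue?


Stability requires cμ > λ ⇔ c > λ/μ.
λ/μ = 9.3/8.46 = 1.0993
Minimum integer c = ⌊1.0993⌋ + 1 = 2
Check: 2·8.46 = 16.92 > 9.3, while 1·8.46 = 8.46 ≤ 9.3

Final: 2 servers
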